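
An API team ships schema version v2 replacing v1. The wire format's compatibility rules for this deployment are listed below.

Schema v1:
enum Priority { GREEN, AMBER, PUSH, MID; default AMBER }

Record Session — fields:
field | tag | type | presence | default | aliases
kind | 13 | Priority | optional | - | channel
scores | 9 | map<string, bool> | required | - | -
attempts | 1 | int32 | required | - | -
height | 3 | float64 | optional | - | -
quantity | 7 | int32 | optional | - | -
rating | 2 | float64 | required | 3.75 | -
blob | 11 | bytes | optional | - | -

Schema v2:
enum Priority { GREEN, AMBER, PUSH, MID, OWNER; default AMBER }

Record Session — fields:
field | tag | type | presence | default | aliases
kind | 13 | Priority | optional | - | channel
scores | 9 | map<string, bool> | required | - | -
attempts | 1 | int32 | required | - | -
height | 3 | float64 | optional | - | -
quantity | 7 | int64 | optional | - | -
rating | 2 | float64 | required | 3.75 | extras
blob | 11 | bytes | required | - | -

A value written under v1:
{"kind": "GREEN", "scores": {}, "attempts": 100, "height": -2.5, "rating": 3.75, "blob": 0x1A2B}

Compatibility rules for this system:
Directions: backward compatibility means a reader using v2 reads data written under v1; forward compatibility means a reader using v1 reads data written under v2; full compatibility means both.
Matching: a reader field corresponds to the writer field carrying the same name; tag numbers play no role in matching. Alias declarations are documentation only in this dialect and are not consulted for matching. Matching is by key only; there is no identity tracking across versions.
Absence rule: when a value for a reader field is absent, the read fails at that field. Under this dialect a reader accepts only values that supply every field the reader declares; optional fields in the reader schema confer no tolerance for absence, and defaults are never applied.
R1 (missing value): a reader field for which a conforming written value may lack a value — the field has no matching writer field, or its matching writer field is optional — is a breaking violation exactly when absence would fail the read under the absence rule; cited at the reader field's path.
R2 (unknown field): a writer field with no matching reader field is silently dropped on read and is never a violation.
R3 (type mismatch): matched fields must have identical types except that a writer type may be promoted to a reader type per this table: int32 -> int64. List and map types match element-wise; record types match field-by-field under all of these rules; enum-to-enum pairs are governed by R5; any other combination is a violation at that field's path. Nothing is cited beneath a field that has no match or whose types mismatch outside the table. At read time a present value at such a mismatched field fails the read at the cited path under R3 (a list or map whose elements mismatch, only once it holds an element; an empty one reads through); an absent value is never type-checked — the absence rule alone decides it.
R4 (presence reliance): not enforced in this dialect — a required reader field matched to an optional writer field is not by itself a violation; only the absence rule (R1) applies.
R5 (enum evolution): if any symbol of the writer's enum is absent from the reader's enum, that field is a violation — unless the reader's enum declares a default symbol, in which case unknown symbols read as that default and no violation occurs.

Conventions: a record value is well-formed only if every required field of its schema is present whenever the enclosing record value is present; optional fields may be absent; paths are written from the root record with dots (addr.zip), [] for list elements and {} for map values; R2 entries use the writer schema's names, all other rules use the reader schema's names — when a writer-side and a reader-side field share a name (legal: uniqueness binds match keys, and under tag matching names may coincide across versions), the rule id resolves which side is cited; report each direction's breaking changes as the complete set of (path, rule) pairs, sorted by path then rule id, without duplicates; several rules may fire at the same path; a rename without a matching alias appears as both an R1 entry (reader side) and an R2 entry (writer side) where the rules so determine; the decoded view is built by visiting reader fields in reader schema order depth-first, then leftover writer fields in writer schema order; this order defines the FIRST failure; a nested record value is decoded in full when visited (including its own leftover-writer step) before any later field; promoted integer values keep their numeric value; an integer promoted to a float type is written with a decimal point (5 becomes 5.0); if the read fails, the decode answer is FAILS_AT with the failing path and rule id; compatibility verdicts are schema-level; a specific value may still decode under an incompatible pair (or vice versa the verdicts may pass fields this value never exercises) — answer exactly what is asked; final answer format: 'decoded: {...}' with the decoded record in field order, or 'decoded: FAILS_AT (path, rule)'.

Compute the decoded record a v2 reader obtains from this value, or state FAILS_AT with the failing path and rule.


decoded: FAILS_AT (quantity, R1)

arrows below run writer -> reader for Session
decode walk for Session under reader schema v2:
  kind := "GREEN"
  scores := {}
  attempts := 100
  height := -2.5
  read fails at quantity under R1 (no fill)
  => FAILS_AT (quantity, R1)
checking off the Session differences that do not matter here:
  field blob in record Session: optional changed to required -> changes Session's schema-level verdicts only — the decode of this value is the same
  enum Priority (field kind in record Session): symbol OWNER added -> fires no rule on Session under this dialect and leaves the result unchanged


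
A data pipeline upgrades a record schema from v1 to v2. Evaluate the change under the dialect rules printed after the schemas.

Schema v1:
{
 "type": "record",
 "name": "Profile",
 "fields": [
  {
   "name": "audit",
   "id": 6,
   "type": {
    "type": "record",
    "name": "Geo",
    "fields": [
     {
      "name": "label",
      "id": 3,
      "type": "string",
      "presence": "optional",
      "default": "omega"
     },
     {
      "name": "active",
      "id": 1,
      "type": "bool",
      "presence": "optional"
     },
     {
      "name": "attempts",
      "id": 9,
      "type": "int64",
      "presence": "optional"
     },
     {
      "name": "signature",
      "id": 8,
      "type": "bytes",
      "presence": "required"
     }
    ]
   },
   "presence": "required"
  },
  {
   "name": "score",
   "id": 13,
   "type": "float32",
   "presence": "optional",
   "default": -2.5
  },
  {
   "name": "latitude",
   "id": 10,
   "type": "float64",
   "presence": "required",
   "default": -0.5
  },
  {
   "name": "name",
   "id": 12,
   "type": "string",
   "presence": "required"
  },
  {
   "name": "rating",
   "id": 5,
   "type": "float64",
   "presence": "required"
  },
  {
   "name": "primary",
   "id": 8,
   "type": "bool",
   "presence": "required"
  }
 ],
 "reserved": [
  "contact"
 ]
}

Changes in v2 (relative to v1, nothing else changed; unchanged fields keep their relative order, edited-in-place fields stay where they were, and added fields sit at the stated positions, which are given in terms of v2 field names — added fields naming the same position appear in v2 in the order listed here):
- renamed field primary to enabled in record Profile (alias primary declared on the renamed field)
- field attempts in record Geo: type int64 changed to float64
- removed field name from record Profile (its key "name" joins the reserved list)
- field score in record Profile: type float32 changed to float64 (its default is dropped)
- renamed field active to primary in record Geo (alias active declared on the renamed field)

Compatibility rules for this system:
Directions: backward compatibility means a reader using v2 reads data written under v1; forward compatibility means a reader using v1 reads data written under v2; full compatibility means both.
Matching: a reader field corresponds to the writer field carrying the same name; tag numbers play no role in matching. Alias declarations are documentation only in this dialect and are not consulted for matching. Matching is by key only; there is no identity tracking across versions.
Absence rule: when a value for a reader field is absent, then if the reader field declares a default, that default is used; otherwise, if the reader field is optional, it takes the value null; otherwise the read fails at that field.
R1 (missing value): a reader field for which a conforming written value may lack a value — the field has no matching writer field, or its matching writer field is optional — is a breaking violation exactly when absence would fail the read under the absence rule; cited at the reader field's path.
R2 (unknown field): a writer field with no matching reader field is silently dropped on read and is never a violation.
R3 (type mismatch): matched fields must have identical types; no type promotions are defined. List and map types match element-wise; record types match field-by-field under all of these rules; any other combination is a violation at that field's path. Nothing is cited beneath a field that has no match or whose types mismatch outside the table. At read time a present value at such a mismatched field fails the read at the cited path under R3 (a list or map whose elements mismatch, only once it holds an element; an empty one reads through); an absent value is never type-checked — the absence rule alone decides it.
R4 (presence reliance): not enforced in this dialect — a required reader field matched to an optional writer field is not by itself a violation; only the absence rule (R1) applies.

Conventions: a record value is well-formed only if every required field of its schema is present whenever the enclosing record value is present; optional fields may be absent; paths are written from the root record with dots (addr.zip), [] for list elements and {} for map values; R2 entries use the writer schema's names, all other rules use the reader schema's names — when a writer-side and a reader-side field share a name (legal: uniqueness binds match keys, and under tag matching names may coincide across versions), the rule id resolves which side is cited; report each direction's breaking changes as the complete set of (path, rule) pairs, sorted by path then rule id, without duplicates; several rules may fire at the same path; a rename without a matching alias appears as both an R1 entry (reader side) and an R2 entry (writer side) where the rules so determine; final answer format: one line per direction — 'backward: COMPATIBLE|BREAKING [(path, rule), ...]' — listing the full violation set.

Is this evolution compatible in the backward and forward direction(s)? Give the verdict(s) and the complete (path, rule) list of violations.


the writer's type comes first in each Profile pair
backward on Profile — v2 reading data written by v1:
  audit: paired with writer audit (Geo -> Geo; writer required)
  score: paired with writer score (float32 -> float64; writer optional)
  latitude: paired with writer latitude (float64 -> float64; writer required)
  rating: paired with writer rating (float64 -> float64; writer required)
  enabled: no writer match
  writer name: unknown to reader
  writer primary: unknown to reader
  audit.label: paired with writer audit.label (string -> string; writer optional)
  audit.primary: no writer match
  audit.attempts: paired with writer audit.attempts (int64 -> float64; writer optional)
  audit.signature: paired with writer audit.signature (bytes -> bytes; writer required)
  writer audit.active: unknown to reader
  R3 fires at audit.attempts
  R1 fires at enabled
  R3 fires at score
  => backward: BREAKING (3)
forward on Profile — v1 reading data written by v2:
  audit: paired with writer audit (Geo -> Geo; writer required)
  score: paired with writer score (float64 -> float32; writer optional)
  latitude: paired with writer latitude (float64 -> float64; writer required)
  name: no writer match
  rating: paired with writer rating (float64 -> float64; writer required)
  primary: no writer match
  writer enabled: unknown to reader
  audit.label: paired with writer audit.label (string -> string; writer optional)
  audit.active: no writer match
  audit.attempts: paired with writer audit.attempts (float64 -> int64; writer optional)
  audit.signature: paired with writer audit.signature (bytes -> bytes; writer required)
  writer audit.primary: unknown to reader
  R3 fires at audit.attempts
  R1 fires at name
  R1 fires at primary
  R3 fires at score
  => forward: BREAKING (4)

backward: BREAKING [(audit.attempts, R3), (enabled, R1), (score, R3)]; forward: BREAKING [(audit.attempts, R3), (name, R1), (primary, R1), (score, R3)]


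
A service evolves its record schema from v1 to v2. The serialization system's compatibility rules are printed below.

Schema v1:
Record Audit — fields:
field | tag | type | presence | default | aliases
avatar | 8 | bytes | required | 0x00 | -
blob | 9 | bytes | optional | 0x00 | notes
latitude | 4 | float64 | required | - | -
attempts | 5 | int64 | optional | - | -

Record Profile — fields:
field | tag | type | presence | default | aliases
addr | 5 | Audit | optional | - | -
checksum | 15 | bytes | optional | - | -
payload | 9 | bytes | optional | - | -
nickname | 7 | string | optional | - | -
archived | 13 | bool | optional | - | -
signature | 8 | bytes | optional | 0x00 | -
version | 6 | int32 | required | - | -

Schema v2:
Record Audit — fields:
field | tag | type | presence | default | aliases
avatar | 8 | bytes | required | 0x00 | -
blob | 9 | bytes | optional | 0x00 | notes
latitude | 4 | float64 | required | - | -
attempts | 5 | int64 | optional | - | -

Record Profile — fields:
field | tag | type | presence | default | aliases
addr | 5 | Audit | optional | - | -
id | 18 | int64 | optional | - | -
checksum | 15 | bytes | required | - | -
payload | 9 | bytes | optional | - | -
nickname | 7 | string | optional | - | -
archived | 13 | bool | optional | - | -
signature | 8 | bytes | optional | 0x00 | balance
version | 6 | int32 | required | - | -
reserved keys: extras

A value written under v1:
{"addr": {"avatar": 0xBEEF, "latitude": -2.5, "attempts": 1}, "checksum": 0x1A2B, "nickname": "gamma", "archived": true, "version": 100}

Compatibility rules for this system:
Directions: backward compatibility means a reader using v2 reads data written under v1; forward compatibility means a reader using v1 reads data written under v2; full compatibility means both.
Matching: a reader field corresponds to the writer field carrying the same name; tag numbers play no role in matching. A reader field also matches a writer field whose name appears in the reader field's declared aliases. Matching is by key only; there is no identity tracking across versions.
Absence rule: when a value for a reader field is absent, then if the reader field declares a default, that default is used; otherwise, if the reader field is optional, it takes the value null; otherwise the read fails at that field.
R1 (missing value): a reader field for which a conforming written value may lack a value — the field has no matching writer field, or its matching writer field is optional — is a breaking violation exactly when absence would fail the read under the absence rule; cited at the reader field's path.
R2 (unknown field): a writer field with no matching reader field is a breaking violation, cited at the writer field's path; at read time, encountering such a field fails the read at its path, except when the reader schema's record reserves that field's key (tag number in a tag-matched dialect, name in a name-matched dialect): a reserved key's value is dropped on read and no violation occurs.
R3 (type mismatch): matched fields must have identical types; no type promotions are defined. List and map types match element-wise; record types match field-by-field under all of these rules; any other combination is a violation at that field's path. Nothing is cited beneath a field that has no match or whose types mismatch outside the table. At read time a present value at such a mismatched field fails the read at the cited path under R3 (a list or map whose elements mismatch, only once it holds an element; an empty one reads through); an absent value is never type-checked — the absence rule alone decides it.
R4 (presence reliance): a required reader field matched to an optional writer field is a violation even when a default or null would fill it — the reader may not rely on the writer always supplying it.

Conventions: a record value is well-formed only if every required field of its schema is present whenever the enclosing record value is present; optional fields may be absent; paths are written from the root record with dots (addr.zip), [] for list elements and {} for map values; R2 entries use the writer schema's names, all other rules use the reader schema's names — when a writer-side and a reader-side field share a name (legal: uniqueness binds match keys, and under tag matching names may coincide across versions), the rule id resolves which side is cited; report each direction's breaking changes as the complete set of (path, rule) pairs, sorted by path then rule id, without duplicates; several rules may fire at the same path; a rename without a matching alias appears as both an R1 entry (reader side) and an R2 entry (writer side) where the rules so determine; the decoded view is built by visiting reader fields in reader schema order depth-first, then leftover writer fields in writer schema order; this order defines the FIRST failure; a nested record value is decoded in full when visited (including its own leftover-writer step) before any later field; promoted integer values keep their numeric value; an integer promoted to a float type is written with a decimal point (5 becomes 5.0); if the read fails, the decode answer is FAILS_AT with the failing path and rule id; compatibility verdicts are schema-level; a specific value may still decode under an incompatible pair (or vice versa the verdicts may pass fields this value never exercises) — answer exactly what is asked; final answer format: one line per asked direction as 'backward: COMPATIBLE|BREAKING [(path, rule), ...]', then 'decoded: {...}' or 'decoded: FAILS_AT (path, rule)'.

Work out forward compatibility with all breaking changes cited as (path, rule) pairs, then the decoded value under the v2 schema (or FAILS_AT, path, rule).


forward: BREAKING [(id, R2)]; decoded: {"addr": {"avatar": 0xBEEF, "blob": 0x00, "latitude": -2.5, "attempts": 1}, "id": null, "checksum": 0x1A2B, "payload": null, "nickname": "gamma", "archived": true, "signature": 0x00, "version": 100}

each type pair in Profile: writer, then reader
forward for Profile (reader v1, writer v2):
  Audit -> Audit, writer optional: addr aligns to addr
  bytes -> bytes, writer required: checksum aligns to checksum
  bytes -> bytes, writer optional: payload aligns to payload
  string -> string, writer optional: nickname aligns to nickname
  bool -> bool, writer optional: archived aligns to archived
  bytes -> bytes, writer optional: signature aligns to signature
  int32 -> int32, writer required: version aligns to version
  leftover writer field: id
  bytes -> bytes, writer required: addr.avatar aligns to addr.avatar
  bytes -> bytes, writer optional: addr.blob aligns to addr.blob
  float64 -> float64, writer required: addr.latitude aligns to addr.latitude
  int64 -> int64, writer optional: addr.attempts aligns to addr.attempts
  breaking: (id, R2)
  => forward verdict for Profile: BREAKING, 1 violation(s)
migrating the Profile value to v2:
  addr.avatar := 0xBEEF
  addr.blob := 0x00 (absent -> default)
  addr.latitude := -2.5
  addr.attempts := 1
  id := null (absent, optional -> null)
  checksum := 0x1A2B
  payload := null (absent, optional -> null)
  nickname := "gamma"
  archived := true
  signature := 0x00 (absent -> default)
  version := 100
  => decoded: {"addr": {"avatar": 0xBEEF, "blob": 0x00, "latitude": -2.5, "attempts": 1}, "id": null, "checksum": 0x1A2B, "payload": null, "nickname": "gamma", "archived": true, "signature": 0x00, "version": 100}
remaining Profile differences; none change what is asked:
  field checksum in record Profile: optional changed to required -> its effect on Profile is confined to the backward direction, not asked


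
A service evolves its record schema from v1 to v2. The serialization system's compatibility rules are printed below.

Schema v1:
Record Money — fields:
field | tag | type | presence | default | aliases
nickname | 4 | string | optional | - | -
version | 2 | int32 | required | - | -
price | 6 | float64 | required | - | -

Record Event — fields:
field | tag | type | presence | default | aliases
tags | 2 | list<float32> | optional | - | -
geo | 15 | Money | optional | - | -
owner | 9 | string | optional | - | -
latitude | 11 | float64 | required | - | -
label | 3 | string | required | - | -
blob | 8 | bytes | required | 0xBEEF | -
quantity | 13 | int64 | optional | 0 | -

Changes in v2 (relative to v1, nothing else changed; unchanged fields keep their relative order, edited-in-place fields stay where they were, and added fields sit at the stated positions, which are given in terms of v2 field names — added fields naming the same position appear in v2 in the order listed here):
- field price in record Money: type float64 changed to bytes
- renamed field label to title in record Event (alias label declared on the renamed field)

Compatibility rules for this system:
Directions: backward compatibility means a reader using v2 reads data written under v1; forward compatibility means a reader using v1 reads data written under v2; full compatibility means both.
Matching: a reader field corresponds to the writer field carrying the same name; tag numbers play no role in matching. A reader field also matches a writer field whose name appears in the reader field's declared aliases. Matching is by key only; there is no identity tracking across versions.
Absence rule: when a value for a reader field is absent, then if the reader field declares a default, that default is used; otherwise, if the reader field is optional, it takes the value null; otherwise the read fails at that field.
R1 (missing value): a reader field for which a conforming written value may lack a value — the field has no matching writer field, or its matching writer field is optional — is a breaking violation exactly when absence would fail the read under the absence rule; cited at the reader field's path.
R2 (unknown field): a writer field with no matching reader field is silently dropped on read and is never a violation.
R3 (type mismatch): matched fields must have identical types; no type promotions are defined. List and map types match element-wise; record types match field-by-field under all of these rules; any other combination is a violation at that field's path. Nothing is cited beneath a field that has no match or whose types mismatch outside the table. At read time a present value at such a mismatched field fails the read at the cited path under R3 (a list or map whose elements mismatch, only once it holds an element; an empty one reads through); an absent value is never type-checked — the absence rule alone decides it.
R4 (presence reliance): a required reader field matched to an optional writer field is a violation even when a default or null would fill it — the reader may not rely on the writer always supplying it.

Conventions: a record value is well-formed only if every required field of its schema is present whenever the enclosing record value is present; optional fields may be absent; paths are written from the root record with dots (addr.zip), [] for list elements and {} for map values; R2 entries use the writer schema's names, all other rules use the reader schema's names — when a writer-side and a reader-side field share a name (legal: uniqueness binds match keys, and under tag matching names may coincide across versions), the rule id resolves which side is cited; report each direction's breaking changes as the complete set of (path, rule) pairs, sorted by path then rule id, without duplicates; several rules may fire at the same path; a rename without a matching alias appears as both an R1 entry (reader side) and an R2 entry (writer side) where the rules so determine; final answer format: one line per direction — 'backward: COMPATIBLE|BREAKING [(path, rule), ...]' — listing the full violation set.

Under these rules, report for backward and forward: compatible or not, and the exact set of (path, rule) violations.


backward: BREAKING [(geo.price, R3)]; forward: BREAKING [(geo.price, R3), (label, R1)]

the writer's type comes first in each Event pair
backward on Event — v2 reading data written by v1:
  tags <- tags (list<float32> -> list<float32>, writer optional)
  geo <- geo (Money -> Money, writer optional)
  owner <- owner (string -> string, writer optional)
  latitude <- latitude (float64 -> float64, writer required)
  title <- label (string -> string, writer required)
  blob <- blob (bytes -> bytes, writer required)
  quantity <- quantity (int64 -> int64, writer optional)
  geo.nickname <- geo.nickname (string -> string, writer optional)
  geo.version <- geo.version (int32 -> int32, writer required)
  geo.price <- geo.price (float64 -> bytes, writer required)
  rule R3 violated at geo.price
  => 1 violation(s): backward is BREAKING for Event
forward on Event — v1 reading data written by v2:
  tags <- tags (list<float32> -> list<float32>, writer optional)
  geo <- geo (Money -> Money, writer optional)
  owner <- owner (string -> string, writer optional)
  latitude <- latitude (float64 -> float64, writer required)
  no writer field matches reader label
  blob <- blob (bytes -> bytes, writer required)
  quantity <- quantity (int64 -> int64, writer optional)
  writer title: unknown to reader
  geo.nickname <- geo.nickname (string -> string, writer optional)
  geo.version <- geo.version (int32 -> int32, writer required)
  geo.price <- geo.price (bytes -> float64, writer required)
  rule R3 violated at geo.price
  rule R1 violated at label
  => 2 violation(s): forward is BREAKING for Event


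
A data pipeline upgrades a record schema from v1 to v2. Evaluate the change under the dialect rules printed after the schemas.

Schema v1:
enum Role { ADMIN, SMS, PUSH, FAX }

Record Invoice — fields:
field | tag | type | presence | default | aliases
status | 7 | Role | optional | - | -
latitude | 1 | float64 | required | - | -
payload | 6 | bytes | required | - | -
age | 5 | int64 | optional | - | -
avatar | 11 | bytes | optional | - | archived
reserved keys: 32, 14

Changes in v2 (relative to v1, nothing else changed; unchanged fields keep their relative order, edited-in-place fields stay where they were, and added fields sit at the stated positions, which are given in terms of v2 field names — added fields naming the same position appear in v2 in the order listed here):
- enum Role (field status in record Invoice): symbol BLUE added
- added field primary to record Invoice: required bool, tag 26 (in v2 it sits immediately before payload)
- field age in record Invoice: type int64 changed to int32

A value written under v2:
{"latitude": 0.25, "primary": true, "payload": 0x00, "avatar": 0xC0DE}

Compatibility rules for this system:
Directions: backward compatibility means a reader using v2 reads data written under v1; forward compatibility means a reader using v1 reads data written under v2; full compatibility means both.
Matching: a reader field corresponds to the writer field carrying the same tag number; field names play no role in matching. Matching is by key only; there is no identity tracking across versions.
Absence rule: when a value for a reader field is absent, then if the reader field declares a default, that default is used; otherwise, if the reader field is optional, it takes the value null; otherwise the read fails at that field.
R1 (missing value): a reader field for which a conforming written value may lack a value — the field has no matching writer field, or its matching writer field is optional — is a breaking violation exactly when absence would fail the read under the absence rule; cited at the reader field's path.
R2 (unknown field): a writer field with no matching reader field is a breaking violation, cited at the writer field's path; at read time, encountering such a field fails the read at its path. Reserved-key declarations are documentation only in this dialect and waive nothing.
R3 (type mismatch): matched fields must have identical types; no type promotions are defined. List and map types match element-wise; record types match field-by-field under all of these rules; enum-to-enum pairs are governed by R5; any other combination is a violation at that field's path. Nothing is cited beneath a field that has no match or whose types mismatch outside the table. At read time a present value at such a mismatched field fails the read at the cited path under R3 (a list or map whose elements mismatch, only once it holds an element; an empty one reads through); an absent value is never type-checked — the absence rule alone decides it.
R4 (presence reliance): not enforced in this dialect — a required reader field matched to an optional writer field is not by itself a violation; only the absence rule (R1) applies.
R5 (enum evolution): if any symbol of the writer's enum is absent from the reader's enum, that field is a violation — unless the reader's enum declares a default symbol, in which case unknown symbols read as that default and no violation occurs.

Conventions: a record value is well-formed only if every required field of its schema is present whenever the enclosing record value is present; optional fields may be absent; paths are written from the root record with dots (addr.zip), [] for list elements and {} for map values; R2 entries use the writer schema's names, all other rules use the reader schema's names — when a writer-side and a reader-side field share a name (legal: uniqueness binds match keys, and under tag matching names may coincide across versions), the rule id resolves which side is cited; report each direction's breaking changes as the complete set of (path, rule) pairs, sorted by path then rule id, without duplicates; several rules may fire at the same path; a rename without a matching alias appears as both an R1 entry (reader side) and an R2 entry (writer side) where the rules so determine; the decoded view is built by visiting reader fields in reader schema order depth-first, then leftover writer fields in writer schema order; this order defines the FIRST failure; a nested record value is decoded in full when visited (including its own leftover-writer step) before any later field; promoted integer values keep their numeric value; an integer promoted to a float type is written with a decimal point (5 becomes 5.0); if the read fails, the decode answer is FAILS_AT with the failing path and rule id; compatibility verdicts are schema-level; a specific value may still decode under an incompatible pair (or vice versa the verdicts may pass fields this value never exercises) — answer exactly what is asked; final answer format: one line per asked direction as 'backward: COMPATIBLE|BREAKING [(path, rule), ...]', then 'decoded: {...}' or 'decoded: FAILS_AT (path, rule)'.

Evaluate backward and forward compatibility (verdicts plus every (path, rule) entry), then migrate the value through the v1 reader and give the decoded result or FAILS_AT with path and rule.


backward: BREAKING [(age, R3), (primary, R1)]; forward: BREAKING [(age, R3), (primary, R2), (status, R5)]; decoded: FAILS_AT (primary, R2)

each type pair in Invoice: writer, then reader
backward analysis of Invoice with v2 as reader and v1 as writer:
  status: paired with writer status (Role -> Role; writer optional)
  latitude: paired with writer latitude (float64 -> float64; writer required)
  no writer field matches reader primary
  payload: paired with writer payload (bytes -> bytes; writer required)
  age: paired with writer age (int64 -> int32; writer optional)
  avatar: paired with writer avatar (bytes -> bytes; writer optional)
  violation R3 at age
  violation R1 at primary
  backward on Invoice therefore BREAKING (2)
forward analysis of Invoice with v1 as reader and v2 as writer:
  status: paired with writer status (Role -> Role; writer optional)
  latitude: paired with writer latitude (float64 -> float64; writer required)
  payload: paired with writer payload (bytes -> bytes; writer required)
  age: paired with writer age (int32 -> int64; writer optional)
  avatar: paired with writer avatar (bytes -> bytes; writer optional)
  leftover writer field: primary
  violation R3 at age
  violation R2 at primary
  violation R5 at status
  forward on Invoice therefore BREAKING (3)
decode (reader v1):
  status := null (missing; optional => null)
  latitude := 0.25
  payload := 0x00
  age := null (missing; optional => null)
  avatar := 0xC0DE
  read fails at primary under R2 (unknown field)
  => FAILS_AT (primary, R2)


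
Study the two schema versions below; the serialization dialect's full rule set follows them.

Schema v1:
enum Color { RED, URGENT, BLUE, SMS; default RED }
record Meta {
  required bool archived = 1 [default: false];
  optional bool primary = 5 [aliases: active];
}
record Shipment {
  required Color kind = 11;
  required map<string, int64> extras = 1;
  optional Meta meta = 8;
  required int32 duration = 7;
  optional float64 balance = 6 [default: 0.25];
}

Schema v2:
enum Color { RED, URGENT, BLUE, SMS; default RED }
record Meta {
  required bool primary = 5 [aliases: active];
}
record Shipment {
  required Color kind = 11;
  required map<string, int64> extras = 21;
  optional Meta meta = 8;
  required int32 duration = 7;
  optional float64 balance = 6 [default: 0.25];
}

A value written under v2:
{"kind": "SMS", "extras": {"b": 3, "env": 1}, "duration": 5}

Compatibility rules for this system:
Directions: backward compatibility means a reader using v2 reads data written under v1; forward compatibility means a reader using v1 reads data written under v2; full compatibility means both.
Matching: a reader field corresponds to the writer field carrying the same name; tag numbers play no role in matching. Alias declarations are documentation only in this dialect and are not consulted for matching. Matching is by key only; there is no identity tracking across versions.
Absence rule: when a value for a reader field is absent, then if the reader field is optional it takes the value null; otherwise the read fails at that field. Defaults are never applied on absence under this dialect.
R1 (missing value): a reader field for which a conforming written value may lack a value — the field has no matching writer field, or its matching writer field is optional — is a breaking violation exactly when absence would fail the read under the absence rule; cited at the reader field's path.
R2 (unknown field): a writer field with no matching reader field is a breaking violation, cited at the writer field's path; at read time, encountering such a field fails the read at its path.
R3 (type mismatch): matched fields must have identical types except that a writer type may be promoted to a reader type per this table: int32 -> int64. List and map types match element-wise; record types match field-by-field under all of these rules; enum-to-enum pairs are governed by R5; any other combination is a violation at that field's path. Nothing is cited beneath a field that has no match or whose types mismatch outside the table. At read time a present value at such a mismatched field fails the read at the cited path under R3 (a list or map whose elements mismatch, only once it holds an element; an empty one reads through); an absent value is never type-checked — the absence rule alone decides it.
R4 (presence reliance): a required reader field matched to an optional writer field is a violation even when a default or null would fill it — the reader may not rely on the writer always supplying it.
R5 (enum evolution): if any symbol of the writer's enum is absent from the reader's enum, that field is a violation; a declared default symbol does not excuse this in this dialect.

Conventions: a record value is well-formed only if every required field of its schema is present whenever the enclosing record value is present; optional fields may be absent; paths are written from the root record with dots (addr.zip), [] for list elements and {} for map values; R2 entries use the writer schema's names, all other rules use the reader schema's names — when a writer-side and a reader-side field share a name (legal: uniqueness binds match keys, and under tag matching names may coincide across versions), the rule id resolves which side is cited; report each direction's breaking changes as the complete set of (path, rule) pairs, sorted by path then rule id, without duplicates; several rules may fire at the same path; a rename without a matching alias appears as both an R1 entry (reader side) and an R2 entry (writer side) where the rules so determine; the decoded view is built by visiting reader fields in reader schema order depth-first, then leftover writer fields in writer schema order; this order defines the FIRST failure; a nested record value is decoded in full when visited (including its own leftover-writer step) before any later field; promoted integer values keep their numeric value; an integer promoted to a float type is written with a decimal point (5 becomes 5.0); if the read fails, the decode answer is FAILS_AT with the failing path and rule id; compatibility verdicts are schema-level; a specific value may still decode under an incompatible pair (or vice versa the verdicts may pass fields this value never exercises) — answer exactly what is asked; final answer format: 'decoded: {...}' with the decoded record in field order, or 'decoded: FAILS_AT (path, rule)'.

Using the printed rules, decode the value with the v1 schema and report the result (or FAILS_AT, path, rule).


decoded: {"kind": "SMS", "extras": {"b": 3, "env": 1}, "meta": null, "duration": 5, "balance": null}

each type pair in Shipment: writer, then reader
migrating the Shipment value to v1:
  kind := "SMS"
  extras := {"b": 3, "env": 1}
  meta := null (not supplied -> null)
  duration := 5
  balance := null (not supplied -> null)
  => decoded: {"kind": "SMS", "extras": {"b": 3, "env": 1}, "meta": null, "duration": 5, "balance": null}
diffs on Shipment not affecting the asked answer:
  removed field archived from record Meta -> schema-level compatibility only; this Shipment value's decode is unchanged
  field primary in record Meta: optional changed to required -> schema-level compatibility only; this Shipment value's decode is unchanged
  field extras in record Shipment: tag 1 changed to 21 -> no rule fires on it and the decoded Shipment view is identical with or without it


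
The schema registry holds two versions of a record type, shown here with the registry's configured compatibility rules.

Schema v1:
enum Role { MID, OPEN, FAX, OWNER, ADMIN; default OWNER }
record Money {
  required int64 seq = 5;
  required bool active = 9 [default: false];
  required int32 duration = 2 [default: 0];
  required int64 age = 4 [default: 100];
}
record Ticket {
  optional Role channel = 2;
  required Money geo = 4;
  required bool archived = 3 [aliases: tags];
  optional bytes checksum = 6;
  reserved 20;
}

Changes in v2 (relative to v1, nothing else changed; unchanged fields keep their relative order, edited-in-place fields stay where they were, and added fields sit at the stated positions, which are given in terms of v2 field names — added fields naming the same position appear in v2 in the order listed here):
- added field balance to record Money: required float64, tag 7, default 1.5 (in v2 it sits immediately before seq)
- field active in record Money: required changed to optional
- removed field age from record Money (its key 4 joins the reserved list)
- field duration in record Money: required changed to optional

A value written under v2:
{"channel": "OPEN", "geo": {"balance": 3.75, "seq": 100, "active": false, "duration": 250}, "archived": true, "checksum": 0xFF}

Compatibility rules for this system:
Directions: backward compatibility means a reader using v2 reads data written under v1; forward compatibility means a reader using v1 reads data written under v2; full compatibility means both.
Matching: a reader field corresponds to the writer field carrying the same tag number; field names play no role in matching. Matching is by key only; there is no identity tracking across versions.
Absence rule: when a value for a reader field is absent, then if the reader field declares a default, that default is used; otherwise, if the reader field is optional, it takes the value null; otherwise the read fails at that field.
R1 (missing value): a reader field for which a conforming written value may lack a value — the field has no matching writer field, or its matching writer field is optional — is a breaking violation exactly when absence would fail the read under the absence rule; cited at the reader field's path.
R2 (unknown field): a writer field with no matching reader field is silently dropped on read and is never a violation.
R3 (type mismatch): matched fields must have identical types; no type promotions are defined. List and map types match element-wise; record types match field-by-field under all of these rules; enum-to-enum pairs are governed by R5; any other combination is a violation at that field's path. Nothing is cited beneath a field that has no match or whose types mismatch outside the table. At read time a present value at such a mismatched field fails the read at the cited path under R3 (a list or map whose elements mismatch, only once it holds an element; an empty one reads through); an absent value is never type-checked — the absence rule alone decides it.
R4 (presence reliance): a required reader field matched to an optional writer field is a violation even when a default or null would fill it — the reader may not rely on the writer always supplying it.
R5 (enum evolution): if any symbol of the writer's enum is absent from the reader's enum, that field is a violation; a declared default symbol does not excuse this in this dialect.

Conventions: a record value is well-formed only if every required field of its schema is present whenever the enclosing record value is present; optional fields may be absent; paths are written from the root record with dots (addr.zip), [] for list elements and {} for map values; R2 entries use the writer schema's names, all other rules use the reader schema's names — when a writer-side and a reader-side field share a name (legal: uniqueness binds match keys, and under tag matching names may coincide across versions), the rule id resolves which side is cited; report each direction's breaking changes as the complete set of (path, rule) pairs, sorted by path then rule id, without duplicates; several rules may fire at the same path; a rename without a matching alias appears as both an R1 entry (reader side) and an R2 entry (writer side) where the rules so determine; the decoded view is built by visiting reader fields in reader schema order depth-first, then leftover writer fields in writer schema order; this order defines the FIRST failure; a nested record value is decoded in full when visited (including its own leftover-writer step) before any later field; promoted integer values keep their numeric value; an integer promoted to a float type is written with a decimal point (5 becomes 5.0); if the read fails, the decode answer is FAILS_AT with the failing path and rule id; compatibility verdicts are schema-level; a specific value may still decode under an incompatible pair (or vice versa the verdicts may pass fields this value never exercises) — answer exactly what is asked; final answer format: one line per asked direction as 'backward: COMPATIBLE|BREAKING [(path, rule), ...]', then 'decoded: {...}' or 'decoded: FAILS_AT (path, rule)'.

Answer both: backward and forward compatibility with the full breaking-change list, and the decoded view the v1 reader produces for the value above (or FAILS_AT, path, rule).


the writer's type comes first in each Ticket pair
checking backward for Ticket: reader v2 against writer v1:
  channel: Role -> Role, writer optional; from channel
  geo: Money -> Money, writer required; from geo
  archived: bool -> bool, writer required; from archived
  checksum: bytes -> bytes, writer optional; from checksum
  geo.balance has no writer counterpart
  geo.seq: int64 -> int64, writer required; from geo.seq
  geo.active: bool -> bool, writer required; from geo.active
  geo.duration: int32 -> int32, writer required; from geo.duration
  writer geo.age: unknown to reader
  => backward: COMPATIBLE
checking forward for Ticket: reader v1 against writer v2:
  channel: Role -> Role, writer optional; from channel
  geo: Money -> Money, writer required; from geo
  archived: bool -> bool, writer required; from archived
  checksum: bytes -> bytes, writer optional; from checksum
  geo.seq: int64 -> int64, writer required; from geo.seq
  geo.active: bool -> bool, writer optional; from geo.active
  geo.duration: int32 -> int32, writer optional; from geo.duration
  geo.age has no writer counterpart
  writer geo.balance: unknown to reader
  rule R4 violated at geo.active
  rule R4 violated at geo.duration
  forward on Ticket therefore BREAKING (2)
decoding the Ticket value with the v1 reader:
  channel := "OPEN"
  geo.seq := 100
  geo.active := false
  geo.duration := 250
  geo.age := 100 (no value, default fills)
  writer geo.balance: unmatched, discarded
  archived := true
  checksum := 0xFF
  => decoded: {"channel": "OPEN", "geo": {"seq": 100, "active": false, "duration": 250, "age": 100}, "archived": true, "checksum": 0xFF}

backward: COMPATIBLE []; forward: BREAKING [(geo.active, R4), (geo.duration, R4)]; decoded: {"channel": "OPEN", "geo": {"seq": 100, "active": false, "duration": 250, "age": 100}, "archived": true, "checksum": 0xFF}
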